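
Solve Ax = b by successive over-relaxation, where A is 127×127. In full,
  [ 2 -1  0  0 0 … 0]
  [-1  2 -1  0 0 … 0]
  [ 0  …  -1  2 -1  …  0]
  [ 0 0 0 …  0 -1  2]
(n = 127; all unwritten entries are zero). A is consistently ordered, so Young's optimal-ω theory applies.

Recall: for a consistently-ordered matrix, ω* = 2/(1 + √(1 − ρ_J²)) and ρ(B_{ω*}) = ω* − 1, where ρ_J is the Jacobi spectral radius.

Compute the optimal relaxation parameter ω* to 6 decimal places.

½·tridiag(1,0,1) at n=127: λ_k = cos(kπ/128); max |λ| at k=1 ⇒ ρ_J = cos(π/128) ≈ 0.999699.
root = sin(π/128) = 0.0245412  (since 1−cos² = sin²).
Then 2/(1+√(1−ρ_J²)) = 2/(1+0.0245412); ω* = 2/1.0245412 = 1.952093.
[ρ_SOR] ω* − 1 = 0.952093.

ω* = 1.952093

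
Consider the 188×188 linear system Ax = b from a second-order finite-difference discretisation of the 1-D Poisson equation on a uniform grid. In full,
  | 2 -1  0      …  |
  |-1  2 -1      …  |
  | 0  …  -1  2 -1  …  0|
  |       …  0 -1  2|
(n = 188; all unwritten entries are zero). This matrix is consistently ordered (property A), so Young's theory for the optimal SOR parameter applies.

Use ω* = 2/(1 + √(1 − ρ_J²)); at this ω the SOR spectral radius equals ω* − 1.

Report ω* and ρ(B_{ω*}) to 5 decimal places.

ω* = 1.96730, ρ_SOR = 0.96730

½·tridiag(1,0,1) at n=188: λ_k = cos(kπ/189); max |λ| at k=1 ⇒ ρ_J = cos(π/189) ≈ 0.99986.
1 − cos²(π/189) = sin²(π/189) ⇒ √(1−ρ_J²) = sin(π/189) = 0.016621.
Then 2/(1+√(1−ρ_J²)) = 2/(1+0.016621); ω* = 2/1.016621 = 1.96730.
ρ_SOR = ω* − 1 = 1.96730 − 1 = 0.96730.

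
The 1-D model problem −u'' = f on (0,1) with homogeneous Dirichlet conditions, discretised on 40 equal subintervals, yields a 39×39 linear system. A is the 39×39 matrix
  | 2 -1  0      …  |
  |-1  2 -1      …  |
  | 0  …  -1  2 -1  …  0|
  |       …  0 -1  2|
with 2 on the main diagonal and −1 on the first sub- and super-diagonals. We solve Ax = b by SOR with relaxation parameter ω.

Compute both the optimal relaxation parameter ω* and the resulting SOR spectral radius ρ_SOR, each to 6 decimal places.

ω* = 1.854498, ρ_SOR = 0.854498

n=39: λ(B_J) = 1 − λ(A)/2 = cos(kπ/40); k=1 gives ρ_J = 0.996917.
√(1 − cos²(π/40)) = sin(π/40) ≈ 0.0784591.
ω* = 2/(1+0.0784591) = 1.854498
ρ_SOR = ω* − 1 ≈ 0.854498.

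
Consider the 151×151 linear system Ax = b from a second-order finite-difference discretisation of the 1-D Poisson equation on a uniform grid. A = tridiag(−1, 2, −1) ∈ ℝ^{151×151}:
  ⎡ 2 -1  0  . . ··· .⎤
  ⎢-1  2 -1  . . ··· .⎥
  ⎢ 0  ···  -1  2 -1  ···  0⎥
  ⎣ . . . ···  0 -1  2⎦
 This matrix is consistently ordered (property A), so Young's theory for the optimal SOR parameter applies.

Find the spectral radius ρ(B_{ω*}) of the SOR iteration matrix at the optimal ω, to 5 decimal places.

n=151: λ(B_J) = 1 − λ(A)/2 = cos(kπ/152); k=1 gives ρ_J = 0.99979.
1 − cos²(π/152) = sin²(π/152) ⇒ √(1−ρ_J²) = sin(π/152) = 0.020667.
Young: ω* = 2/(1+√(1−ρ_J²)) = 2/(1+0.020667) = 2/1.020667 = 1.95950.
ρ(B_{ω*}) = ω*−1 = 0.95950

ρ_SOR = 0.95950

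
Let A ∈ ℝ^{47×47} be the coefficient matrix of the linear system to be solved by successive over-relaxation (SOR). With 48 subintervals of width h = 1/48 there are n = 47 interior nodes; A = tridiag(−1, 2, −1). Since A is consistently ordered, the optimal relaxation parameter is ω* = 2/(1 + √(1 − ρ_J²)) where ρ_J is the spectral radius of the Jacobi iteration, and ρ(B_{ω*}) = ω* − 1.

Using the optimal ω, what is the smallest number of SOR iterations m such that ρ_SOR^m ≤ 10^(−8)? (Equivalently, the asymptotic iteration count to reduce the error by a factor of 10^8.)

m = 141

B_J for the 47×47 system has eigenvalues cos(kπ/48); ρ_J = cos(π/48) = 0.9978589.
1 − cos²(π/48) = sin²(π/48) ⇒ √(1−ρ_J²) = sin(π/48) = 0.0654031.
So ω* = 2/1.0654031 = 1.8772237 (Young).
ρ_SOR = ω* − 1 ≈ 0.8772237.
m ≥ 8·ln10 / (−ln 0.8772237) = 140.624; smallest integer m = 141.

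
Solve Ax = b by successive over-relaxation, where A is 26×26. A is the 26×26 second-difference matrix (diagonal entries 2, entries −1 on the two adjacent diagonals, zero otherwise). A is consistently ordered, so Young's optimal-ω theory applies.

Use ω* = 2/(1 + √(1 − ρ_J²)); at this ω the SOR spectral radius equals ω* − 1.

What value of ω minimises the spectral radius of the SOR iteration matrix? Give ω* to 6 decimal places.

ω* = 1.791966

spectrum of D⁻¹(L+U) = {cos(kπ/27) : 1≤k≤26}; ρ_J = cos(π/27) = 0.993238.
√(1−ρ_J²) = |sin(π/27)| = 0.1160929
Young: ω* = 2/(1+√(1−ρ_J²)) = 2/(1+0.1160929) = 2/1.1160929 = 1.791966.
ρ_SOR = ω* − 1 ≈ 0.791966.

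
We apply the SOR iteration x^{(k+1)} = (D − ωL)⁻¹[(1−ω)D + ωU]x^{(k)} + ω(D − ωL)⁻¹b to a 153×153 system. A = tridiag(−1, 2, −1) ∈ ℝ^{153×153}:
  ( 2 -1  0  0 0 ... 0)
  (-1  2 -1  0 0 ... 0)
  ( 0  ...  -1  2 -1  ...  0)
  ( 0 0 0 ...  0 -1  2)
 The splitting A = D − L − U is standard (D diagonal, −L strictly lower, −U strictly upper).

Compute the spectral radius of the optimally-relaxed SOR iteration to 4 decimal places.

ρ_SOR = 0.9600

With n=153, ρ(Jacobi) = cos(π/154) = 0.9998.
root = sin(π/154) = 0.02040  (since 1−cos² = sin²).
ω* = 2/(1 + 0.02040) = 2/1.02040 = 1.9600.
and ρ(B_{ω*}) = 1.9600 − 1 = 0.9600.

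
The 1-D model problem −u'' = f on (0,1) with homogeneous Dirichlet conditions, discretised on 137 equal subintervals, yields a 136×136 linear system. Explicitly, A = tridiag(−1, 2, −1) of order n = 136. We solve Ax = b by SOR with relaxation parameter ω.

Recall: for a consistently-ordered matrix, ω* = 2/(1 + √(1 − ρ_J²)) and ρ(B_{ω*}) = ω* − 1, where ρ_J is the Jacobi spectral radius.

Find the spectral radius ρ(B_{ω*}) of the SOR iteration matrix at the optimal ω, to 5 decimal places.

ρ_SOR = 0.95517

ρ_J = max_k |cos(kπ/137)| = cos(π/137) = 0.99974
√(1 − cos²(π/137)) = sin(π/137) ≈ 0.022929.
ω* = 2/(1+0.022929) = 1.95517
ρ_SOR = ω* − 1 ≈ 0.95517.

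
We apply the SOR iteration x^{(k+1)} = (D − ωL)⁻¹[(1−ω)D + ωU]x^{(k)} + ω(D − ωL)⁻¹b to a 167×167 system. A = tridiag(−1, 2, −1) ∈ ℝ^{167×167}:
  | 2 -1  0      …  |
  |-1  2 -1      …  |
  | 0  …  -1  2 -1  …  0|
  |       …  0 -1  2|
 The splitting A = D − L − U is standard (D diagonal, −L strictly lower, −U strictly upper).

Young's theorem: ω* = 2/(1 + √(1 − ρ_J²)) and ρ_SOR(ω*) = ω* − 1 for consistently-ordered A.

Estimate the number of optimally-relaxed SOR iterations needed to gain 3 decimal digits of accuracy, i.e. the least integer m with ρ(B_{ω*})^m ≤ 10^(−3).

n=167: λ(B_J) = 1 − λ(A)/2 = cos(kπ/168); k=1 gives ρ_J = 0.9998252.
√(1 − cos²(π/168)) = sin(π/168) ≈ 0.0186989.
ω* = 2/(1+0.0186989) = 1.9632887
ρ(B_{ω*}) = ω*−1 = 0.9632887
m ≥ 3·ln10 / (−ln 0.9632887) = 184.689; smallest integer m = 185.

m = 185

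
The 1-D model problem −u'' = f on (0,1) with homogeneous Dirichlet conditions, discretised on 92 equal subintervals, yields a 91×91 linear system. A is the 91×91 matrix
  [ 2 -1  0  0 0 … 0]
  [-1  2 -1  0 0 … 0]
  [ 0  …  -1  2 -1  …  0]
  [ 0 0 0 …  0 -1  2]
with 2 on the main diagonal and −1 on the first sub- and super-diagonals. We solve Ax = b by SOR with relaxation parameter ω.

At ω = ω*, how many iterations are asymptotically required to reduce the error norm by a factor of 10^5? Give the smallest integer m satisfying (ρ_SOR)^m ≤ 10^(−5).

m = 169

[ρ_J] n=91: ρ(B_J) = cos(π/(n+1)) = cos(π/92) = 0.9994170.
√(1−ρ_J²) = |sin(π/92)| = 0.0341411
ω* = 2/(1+0.0341411) = 1.9339721
and ρ(B_{ω*}) = 1.9339721 − 1 = 0.9339721.
For 5 digits: m = 5·ln10 / (−ln 0.9339721) = 11.5129/0.0683087 = 168.542; round up → m = 169.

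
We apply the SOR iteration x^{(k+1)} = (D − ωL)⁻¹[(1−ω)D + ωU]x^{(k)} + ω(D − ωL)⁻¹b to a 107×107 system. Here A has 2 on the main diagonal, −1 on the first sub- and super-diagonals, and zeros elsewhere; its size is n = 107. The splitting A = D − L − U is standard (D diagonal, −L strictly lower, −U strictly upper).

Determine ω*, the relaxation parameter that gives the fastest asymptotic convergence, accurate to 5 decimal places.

n=107: λ(B_J) = 1 − λ(A)/2 = cos(kπ/108); k=1 gives ρ_J = 0.99958.
1 − cos²(π/108) = sin²(π/108) ⇒ √(1−ρ_J²) = sin(π/108) = 0.029085.
ω* = 2 / (1 + 0.029085) = 2 / 1.029085 ≈ 1.94347.
ρ(B_{ω*}) = ω*−1 = 0.94347

ω* = 1.94347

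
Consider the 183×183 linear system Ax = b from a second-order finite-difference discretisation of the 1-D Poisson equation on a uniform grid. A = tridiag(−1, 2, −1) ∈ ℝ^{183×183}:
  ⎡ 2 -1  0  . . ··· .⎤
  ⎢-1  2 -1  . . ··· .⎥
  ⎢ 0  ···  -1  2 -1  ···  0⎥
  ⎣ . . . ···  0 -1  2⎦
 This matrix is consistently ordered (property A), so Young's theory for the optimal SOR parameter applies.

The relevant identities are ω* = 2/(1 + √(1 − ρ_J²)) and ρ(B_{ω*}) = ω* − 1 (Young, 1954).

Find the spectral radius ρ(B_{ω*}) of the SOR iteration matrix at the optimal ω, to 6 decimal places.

B_J for the 183×183 system has eigenvalues cos(kπ/184); ρ_J = cos(π/184) = 0.999854.
1 − cos²(π/184) = sin²(π/184) ⇒ √(1−ρ_J²) = sin(π/184) = 0.0170730.
ω* = 2 / (1 + 0.0170730) = 2 / 1.0170730 ≈ 1.966427.
ρ_SOR = ω* − 1 ≈ 0.966427.

ρ_SOR = 0.966427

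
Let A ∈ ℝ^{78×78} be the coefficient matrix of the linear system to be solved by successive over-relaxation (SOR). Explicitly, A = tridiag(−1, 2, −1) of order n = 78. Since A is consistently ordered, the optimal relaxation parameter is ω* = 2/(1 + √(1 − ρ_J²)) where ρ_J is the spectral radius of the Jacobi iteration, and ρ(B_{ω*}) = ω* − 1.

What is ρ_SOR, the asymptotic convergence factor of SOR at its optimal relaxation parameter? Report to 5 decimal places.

With n=78, ρ(Jacobi) = cos(π/79) = 0.99921.
√(1 − cos²(π/79)) = sin(π/79) ≈ 0.039757.
ω* = 2/(1 + 0.039757) = 2/1.039757 = 1.92353.
ρ_SOR = ω* − 1 ≈ 0.92353.

ρ_SOR = 0.92353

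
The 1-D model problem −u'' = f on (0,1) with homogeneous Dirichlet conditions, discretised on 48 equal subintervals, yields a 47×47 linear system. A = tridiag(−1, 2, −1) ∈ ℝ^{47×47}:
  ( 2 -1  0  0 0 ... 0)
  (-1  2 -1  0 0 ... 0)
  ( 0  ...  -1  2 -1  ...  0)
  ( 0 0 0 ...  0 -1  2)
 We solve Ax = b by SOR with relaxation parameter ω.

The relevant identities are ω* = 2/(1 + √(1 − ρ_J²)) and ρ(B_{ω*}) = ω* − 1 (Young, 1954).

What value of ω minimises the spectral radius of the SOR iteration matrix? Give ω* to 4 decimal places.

With n=47, ρ(Jacobi) = cos(π/48) = 0.9979.
√(1−ρ_J²) = |sin(π/48)| = 0.06540
ω* = 2/(1 + 0.06540) = 2/1.06540 = 1.8772.
and ρ(B_{ω*}) = 1.8772 − 1 = 0.8772.

ω* = 1.8772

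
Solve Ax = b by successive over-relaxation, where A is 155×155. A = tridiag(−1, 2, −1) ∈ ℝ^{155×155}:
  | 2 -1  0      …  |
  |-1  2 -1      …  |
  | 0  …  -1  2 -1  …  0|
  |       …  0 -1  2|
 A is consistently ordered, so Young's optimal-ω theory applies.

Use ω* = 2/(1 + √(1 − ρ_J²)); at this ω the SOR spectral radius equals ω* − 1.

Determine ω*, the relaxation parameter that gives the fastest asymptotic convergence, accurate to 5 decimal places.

ω* = 1.96052

spectrum of D⁻¹(L+U) = {cos(kπ/156) : 1≤k≤155}; ρ_J = cos(π/156) = 0.99980.
√(1−ρ_J²) simplifies to sin(π/156) = 0.020137.
ω* = 2/(1+0.020137) = 1.96052
and ρ(B_{ω*}) = 1.96052 − 1 = 0.96052.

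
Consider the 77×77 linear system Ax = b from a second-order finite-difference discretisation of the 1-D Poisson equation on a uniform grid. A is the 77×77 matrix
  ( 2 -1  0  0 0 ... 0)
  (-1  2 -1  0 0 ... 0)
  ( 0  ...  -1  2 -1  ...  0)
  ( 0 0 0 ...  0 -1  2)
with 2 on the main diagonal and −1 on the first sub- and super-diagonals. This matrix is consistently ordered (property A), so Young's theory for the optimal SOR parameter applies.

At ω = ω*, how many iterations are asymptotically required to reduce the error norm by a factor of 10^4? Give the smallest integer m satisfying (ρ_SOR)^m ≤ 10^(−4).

n=77: λ(B_J) = 1 − λ(A)/2 = cos(kπ/78); k=1 gives ρ_J = 0.9991890.
√(1 − cos²(π/78)) = sin(π/78) ≈ 0.0402659.
Then 2/(1+√(1−ρ_J²)) = 2/(1+0.0402659); ω* = 2/1.0402659 = 1.9225854.
ρ_SOR = ω* − 1 ≈ 0.9225854.
4·ln10 = 9.21034; −ln(0.9225854) = 0.0805753; m = ⌈9.21034/0.0805753⌉ = ⌈114.307⌉ = 115.

m = 115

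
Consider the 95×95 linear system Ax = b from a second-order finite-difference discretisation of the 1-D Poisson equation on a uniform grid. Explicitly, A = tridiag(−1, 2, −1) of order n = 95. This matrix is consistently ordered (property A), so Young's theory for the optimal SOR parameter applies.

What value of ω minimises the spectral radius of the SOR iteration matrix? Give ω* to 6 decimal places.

ω* = 1.936635

spectrum of D⁻¹(L+U) = {cos(kπ/96) : 1≤k≤95}; ρ_J = cos(π/96) = 0.999465.
√(1−ρ_J²) simplifies to sin(π/96) = 0.0327191.
[ω*] 2 ÷ (1 + 0.0327191) = 2 ÷ 1.0327191 = 1.936635.
ρ_SOR = ω* − 1 ≈ 0.936635.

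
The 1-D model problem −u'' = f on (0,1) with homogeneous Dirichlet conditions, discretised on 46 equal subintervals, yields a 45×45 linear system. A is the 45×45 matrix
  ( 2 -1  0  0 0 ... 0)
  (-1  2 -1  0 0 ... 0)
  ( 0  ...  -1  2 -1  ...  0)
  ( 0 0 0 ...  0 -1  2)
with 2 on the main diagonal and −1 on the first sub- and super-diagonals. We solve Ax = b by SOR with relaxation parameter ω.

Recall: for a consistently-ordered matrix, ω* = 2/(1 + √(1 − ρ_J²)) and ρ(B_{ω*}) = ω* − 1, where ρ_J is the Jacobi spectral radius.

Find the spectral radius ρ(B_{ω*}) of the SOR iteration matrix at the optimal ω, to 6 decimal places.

ρ_SOR = 0.872234

½·tridiag(1,0,1) at n=45: λ_k = cos(kπ/46); max |λ| at k=1 ⇒ ρ_J = cos(π/46) ≈ 0.997669.
1 − cos²(π/46) = sin²(π/46) ⇒ √(1−ρ_J²) = sin(π/46) = 0.0682424.
[ω*] 2 ÷ (1 + 0.0682424) = 2 ÷ 1.0682424 = 1.872234.
[ρ_SOR] ω* − 1 = 0.872234.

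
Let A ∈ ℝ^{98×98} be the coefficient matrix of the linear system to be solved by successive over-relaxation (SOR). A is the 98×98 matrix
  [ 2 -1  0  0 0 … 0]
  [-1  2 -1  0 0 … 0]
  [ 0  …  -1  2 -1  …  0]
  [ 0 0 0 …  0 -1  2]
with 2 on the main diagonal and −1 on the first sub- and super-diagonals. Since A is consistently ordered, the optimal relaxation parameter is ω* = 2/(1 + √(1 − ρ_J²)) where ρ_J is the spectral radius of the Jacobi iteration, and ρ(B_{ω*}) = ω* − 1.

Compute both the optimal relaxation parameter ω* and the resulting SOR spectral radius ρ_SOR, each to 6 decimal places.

B_J for the 98×98 system has eigenvalues cos(kπ/99); ρ_J = cos(π/99) = 0.999497.
√(1 − cos²(π/99)) = sin(π/99) ≈ 0.0317279.
ω* = 2 / (1 + 0.0317279) = 2 / 1.0317279 ≈ 1.938496.
[ρ_SOR] ω* − 1 = 0.938496.

ω* = 1.938496, ρ_SOR = 0.938496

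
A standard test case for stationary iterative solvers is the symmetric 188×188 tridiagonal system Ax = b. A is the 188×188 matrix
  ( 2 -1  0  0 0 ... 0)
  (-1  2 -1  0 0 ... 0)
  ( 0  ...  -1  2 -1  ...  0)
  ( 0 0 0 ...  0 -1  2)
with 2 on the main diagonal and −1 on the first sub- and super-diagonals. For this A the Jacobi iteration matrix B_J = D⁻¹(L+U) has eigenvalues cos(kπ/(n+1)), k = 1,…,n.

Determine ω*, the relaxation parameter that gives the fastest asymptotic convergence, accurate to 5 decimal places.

ω* = 1.96730

n=188: λ(B_J) = 1 − λ(A)/2 = cos(kπ/189); k=1 gives ρ_J = 0.99986.
root = sin(π/189) = 0.016621  (since 1−cos² = sin²).
ω* = 2/(1+0.016621) = 1.96730
ρ(B_{ω*}) = ω*−1 = 0.96730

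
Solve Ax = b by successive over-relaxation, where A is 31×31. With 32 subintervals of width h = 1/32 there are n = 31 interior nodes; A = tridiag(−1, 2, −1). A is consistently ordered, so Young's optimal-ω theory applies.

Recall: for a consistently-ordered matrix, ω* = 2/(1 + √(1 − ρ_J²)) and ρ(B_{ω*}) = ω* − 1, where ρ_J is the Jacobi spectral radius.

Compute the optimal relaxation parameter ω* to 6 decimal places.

spectrum of D⁻¹(L+U) = {cos(kπ/32) : 1≤k≤31}; ρ_J = cos(π/32) = 0.995185.
1 − cos²(π/32) = sin²(π/32) ⇒ √(1−ρ_J²) = sin(π/32) = 0.0980171.
[ω*] 2 ÷ (1 + 0.0980171) = 2 ÷ 1.0980171 = 1.821465.
ρ_SOR = ω* − 1 = 1.821465 − 1 = 0.821465.

ω* = 1.821465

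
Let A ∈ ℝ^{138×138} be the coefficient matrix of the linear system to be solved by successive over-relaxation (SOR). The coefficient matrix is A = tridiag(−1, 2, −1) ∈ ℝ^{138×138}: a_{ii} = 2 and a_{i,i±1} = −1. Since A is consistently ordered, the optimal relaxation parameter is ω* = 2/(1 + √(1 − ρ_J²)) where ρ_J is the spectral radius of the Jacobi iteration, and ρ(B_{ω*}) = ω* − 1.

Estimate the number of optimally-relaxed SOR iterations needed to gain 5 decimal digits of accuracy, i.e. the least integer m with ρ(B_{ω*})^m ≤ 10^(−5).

m = 255

B_J for the 138×138 system has eigenvalues cos(kπ/139); ρ_J = cos(π/139) = 0.9997446.
root = sin(π/139) = 0.0225995  (since 1−cos² = sin²).
Young: ω* = 2/(1+√(1−ρ_J²)) = 2/(1+0.0225995) = 2/1.0225995 = 1.9557999.
ρ_SOR = ω* − 1 ≈ 0.9557999.
5·ln10 = 11.5129; −ln(0.9557999) = 0.0452067; m = ⌈11.5129/0.0452067⌉ = ⌈254.672⌉ = 255.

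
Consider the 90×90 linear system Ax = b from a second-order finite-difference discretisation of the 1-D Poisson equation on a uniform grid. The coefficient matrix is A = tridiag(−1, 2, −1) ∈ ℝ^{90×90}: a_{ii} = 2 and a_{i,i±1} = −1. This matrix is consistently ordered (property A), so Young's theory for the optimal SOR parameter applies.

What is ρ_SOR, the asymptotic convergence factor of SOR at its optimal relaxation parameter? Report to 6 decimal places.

ρ_SOR = 0.933271

½·tridiag(1,0,1) at n=90: λ_k = cos(kπ/91); max |λ| at k=1 ⇒ ρ_J = cos(π/91) ≈ 0.999404.
√(1−ρ_J²) simplifies to sin(π/91) = 0.0345161.
Then 2/(1+√(1−ρ_J²)) = 2/(1+0.0345161); ω* = 2/1.0345161 = 1.933271.
ρ_SOR = ω* − 1 = 1.933271 − 1 = 0.933271.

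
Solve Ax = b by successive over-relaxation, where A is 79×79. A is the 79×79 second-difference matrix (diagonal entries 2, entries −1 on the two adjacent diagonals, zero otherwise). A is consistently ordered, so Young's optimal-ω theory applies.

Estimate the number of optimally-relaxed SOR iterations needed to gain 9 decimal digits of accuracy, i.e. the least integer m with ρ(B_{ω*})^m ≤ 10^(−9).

spectrum of D⁻¹(L+U) = {cos(kπ/80) : 1≤k≤79}; ρ_J = cos(π/80) = 0.9992290.
√(1−ρ_J²) = |sin(π/80)| = 0.0392598
ω* = 2/(1+0.0392598) = 1.9244466
Hence ρ(B_{ω*}) = 1.9244466 − 1 = 0.9244466.
9·ln10 = 20.7233; −ln(0.9244466) = 0.07856; m = ⌈20.7233/0.07856⌉ = ⌈263.789⌉ = 264.

m = 264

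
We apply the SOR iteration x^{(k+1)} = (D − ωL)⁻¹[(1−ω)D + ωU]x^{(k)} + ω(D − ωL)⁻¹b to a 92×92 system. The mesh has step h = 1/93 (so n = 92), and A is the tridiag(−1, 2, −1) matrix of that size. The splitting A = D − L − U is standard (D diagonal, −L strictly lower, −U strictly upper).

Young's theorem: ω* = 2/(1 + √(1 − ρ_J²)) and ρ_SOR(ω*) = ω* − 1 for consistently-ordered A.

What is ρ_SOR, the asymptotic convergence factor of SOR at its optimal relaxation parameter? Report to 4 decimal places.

ρ_SOR = 0.9347

ρ_J = max_k |cos(kπ/93)| = cos(π/93) = 0.9994
√(1−ρ_J²) = |sin(π/93)| = 0.03377
Then 2/(1+√(1−ρ_J²)) = 2/(1+0.03377); ω* = 2/1.03377 = 1.9347.
ρ(B_{ω*}) = ω*−1 = 0.9347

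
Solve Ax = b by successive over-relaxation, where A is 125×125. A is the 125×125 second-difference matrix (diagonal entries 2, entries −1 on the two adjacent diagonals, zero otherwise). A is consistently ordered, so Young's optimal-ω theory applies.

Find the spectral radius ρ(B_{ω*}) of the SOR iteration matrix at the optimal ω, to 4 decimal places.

ρ_SOR = 0.9514

ρ_J = max_k |cos(kπ/126)| = cos(π/126) = 0.9997
root = sin(π/126) = 0.02493  (since 1−cos² = sin²).
[ω*] 2 ÷ (1 + 0.02493) = 2 ÷ 1.02493 = 1.9514.
[ρ_SOR] ω* − 1 = 0.9514.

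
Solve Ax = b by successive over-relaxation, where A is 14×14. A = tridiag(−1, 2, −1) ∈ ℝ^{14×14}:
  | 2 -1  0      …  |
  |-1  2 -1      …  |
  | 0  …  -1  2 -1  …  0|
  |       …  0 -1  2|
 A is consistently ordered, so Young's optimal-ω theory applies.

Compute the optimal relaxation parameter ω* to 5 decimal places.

[ρ_J] n=14: ρ(B_J) = cos(π/(n+1)) = cos(π/15) = 0.97815.
√(1−ρ_J²) simplifies to sin(π/15) = 0.207912.
So ω* = 2/1.207912 = 1.65575 (Young).
ρ_SOR = ω* − 1 ≈ 0.65575.

ω* = 1.65575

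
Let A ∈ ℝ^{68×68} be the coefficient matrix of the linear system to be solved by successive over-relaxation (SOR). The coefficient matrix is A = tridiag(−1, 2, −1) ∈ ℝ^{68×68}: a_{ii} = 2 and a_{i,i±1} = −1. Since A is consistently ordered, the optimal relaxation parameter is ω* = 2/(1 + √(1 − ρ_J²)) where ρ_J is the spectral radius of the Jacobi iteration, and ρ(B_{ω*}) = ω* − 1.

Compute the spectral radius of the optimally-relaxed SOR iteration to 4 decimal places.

B_J for the 68×68 system has eigenvalues cos(kπ/69); ρ_J = cos(π/69) = 0.9990.
√(1 − cos²(π/69)) = sin(π/69) ≈ 0.04551.
So ω* = 2/1.04551 = 1.9129 (Young).
ρ(B_{ω*}) = ω*−1 = 0.9129

ρ_SOR = 0.9129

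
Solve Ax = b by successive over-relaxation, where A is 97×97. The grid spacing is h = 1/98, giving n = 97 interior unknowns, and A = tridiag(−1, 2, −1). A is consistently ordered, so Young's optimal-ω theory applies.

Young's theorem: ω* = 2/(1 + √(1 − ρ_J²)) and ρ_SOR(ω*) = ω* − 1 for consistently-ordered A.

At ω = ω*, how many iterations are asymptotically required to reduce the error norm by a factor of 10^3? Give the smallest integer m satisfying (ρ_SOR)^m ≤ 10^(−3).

[ρ_J] n=97: ρ(B_J) = cos(π/(n+1)) = cos(π/98) = 0.9994862.
root = sin(π/98) = 0.0320516  (since 1−cos² = sin²).
Then 2/(1+√(1−ρ_J²)) = 2/(1+0.0320516); ω* = 2/1.0320516 = 1.9378876.
ρ(B_{ω*}) = ω*−1 = 0.9378876
For 3 digits: m = 3·ln10 / (−ln 0.9378876) = 6.90776/0.0641252 = 107.723; round up → m = 108.

m = 108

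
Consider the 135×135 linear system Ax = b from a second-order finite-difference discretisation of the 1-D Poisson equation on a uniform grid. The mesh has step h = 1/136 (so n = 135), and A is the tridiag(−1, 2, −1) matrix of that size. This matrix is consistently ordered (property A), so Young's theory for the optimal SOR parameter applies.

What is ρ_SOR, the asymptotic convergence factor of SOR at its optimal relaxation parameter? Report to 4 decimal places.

ρ_SOR = 0.9548

½·tridiag(1,0,1) at n=135: λ_k = cos(kπ/136); max |λ| at k=1 ⇒ ρ_J = cos(π/136) ≈ 0.9997.
root = sin(π/136) = 0.02310  (since 1−cos² = sin²).
Then 2/(1+√(1−ρ_J²)) = 2/(1+0.02310); ω* = 2/1.02310 = 1.9548.
ρ_SOR = ω* − 1 = 1.9548 − 1 = 0.9548.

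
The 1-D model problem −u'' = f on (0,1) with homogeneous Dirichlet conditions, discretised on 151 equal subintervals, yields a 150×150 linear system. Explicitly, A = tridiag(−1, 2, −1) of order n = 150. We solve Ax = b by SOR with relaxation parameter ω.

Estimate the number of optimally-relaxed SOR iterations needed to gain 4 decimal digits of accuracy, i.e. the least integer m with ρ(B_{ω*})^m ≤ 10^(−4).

m = 222

[ρ_J] n=150: ρ(B_J) = cos(π/(n+1)) = cos(π/151) = 0.9997836.
√(1−ρ_J²) simplifies to sin(π/151) = 0.0208037.
ω* = 2/(1 + 0.0208037) = 2/1.0208037 = 1.9592405.
ρ(B_{ω*}) = ω*−1 = 0.9592405
m ≥ 4·ln10 / (−ln 0.9592405) = 221.331; smallest integer m = 222.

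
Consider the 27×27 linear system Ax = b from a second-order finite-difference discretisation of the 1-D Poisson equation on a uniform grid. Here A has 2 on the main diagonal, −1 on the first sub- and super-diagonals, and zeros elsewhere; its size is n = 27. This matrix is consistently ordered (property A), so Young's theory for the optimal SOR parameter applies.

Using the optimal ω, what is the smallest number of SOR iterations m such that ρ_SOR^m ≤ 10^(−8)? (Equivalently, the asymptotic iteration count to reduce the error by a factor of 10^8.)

m = 82

n=27: λ(B_J) = 1 − λ(A)/2 = cos(kπ/28); k=1 gives ρ_J = 0.9937122.
√(1−ρ_J²) = |sin(π/28)| = 0.1119645
ω* = 2/(1 + 0.1119645) = 2/1.1119645 = 1.7986186.
[ρ_SOR] ω* − 1 = 0.7986186.
(0.7986186)^m ≤ 10^{−8}  ⇒  m·ln(0.7986186) ≤ −8·ln10  ⇒  m ≥ 81.916  ⇒  m = 82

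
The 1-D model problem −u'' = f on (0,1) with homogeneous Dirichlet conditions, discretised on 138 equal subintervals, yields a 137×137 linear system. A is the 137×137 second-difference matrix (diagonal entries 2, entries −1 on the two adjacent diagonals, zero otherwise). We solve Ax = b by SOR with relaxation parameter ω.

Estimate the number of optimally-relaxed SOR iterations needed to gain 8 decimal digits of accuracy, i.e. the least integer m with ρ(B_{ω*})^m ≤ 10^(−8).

m = 405

spectrum of D⁻¹(L+U) = {cos(kπ/138) : 1≤k≤137}; ρ_J = cos(π/138) = 0.9997409.
root = sin(π/138) = 0.0227632  (since 1−cos² = sin²).
So ω* = 2/1.0227632 = 1.9554869 (Young).
[ρ_SOR] ω* − 1 = 0.9554869.
Need (0.9554869)^m ≤ 10^(−8): m ≥ 8·ln10/|ln 0.9554869| = 18.4207/0.0455342 = 404.546 ⇒ m = 405.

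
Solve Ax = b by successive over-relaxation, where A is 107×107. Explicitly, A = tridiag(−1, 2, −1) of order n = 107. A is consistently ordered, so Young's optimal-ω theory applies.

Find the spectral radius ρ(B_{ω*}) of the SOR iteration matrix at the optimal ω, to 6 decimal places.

ρ_J = max_k |cos(kπ/108)| = cos(π/108) = 0.999577
√(1 − cos²(π/108)) = sin(π/108) ≈ 0.0290847.
Young: ω* = 2/(1+√(1−ρ_J²)) = 2/(1+0.0290847) = 2/1.0290847 = 1.943475.
and ρ(B_{ω*}) = 1.943475 − 1 = 0.943475.

ρ_SOR = 0.943475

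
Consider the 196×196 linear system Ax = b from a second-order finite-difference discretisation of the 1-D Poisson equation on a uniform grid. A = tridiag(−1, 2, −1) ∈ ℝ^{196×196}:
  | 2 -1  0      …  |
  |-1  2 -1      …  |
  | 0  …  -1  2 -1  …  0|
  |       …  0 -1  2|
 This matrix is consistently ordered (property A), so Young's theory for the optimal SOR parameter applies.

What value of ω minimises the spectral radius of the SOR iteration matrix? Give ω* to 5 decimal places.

[ρ_J] n=196: ρ(B_J) = cos(π/(n+1)) = cos(π/197) = 0.99987.
1 − cos²(π/197) = sin²(π/197) ⇒ √(1−ρ_J²) = sin(π/197) = 0.015946.
Young: ω* = 2/(1+√(1−ρ_J²)) = 2/(1+0.015946) = 2/1.015946 = 1.96861.
and ρ(B_{ω*}) = 1.96861 − 1 = 0.96861.

ω* = 1.96861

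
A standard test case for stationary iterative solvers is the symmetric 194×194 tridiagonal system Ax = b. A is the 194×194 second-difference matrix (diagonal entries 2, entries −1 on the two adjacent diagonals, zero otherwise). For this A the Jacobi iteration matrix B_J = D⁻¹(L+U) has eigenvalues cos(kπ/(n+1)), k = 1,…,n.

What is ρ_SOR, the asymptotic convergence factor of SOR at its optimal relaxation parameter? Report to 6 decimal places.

ρ_SOR = 0.968291

[ρ_J] n=194: ρ(B_J) = cos(π/(n+1)) = cos(π/195) = 0.999870.
√(1−ρ_J²) = |sin(π/195)| = 0.0161100
ω* = 2/(1 + 0.0161100) = 2/1.0161100 = 1.968291.
ρ(B_{ω*}) = ω*−1 = 0.968291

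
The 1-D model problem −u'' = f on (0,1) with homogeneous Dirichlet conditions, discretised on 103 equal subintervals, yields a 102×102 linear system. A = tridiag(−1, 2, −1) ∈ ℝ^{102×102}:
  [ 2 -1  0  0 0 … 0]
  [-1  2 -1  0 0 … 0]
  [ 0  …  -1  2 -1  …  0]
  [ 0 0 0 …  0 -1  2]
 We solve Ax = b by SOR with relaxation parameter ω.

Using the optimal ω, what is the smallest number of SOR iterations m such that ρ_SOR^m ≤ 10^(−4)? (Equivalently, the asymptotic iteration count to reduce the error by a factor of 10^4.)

m = 151

spectrum of D⁻¹(L+U) = {cos(kπ/103) : 1≤k≤102}; ρ_J = cos(π/103) = 0.9995349.
√(1−ρ_J²) = |sin(π/103)| = 0.0304962
ω* = 2/(1 + 0.0304962) = 2/1.0304962 = 1.9408126.
ρ(B_{ω*}) = ω*−1 = 0.9408126
m ≥ 4·ln10 / (−ln 0.9408126) = 150.961; smallest integer m = 151.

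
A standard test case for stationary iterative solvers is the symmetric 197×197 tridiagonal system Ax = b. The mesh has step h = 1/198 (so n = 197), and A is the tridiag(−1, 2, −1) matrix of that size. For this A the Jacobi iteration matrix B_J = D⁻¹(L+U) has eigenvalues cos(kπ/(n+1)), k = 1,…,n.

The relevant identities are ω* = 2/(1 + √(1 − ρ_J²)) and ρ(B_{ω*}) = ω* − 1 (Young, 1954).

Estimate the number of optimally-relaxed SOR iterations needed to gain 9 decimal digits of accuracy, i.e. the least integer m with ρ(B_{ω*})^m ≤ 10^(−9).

spectrum of D⁻¹(L+U) = {cos(kπ/198) : 1≤k≤197}; ρ_J = cos(π/198) = 0.9998741.
√(1−ρ_J²) = |sin(π/198)| = 0.0158660
[ω*] 2 ÷ (1 + 0.0158660) = 2 ÷ 1.0158660 = 1.9687636.
Hence ρ(B_{ω*}) = 1.9687636 − 1 = 0.9687636.
(0.9687636)^m ≤ 10^{−9}  ⇒  m·ln(0.9687636) ≤ −9·ln10  ⇒  m ≥ 653.017  ⇒  m = 654

m = 654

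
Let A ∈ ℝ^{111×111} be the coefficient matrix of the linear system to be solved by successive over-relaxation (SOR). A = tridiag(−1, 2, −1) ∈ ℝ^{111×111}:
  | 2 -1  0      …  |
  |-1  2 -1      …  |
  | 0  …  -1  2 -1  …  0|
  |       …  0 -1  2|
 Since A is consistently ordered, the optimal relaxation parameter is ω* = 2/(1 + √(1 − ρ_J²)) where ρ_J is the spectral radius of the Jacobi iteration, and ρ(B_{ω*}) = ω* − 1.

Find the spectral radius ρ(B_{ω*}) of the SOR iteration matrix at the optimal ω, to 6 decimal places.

ρ_SOR = 0.945438

spectrum of D⁻¹(L+U) = {cos(kπ/112) : 1≤k≤111}; ρ_J = cos(π/112) = 0.999607.
√(1−ρ_J²) simplifies to sin(π/112) = 0.0280463.
[ω*] 2 ÷ (1 + 0.0280463) = 2 ÷ 1.0280463 = 1.945438.
ρ(B_{ω*}) = ω*−1 = 0.945438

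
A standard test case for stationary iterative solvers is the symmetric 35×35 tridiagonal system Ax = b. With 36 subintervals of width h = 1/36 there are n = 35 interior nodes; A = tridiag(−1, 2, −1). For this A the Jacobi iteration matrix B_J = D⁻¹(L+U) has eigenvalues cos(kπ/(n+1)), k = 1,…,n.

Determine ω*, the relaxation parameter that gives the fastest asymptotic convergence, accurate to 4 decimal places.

ω* = 1.8397

ρ_J = max_k |cos(kπ/36)| = cos(π/36) = 0.9962
√(1 − cos²(π/36)) = sin(π/36) ≈ 0.08716.
ω* = 2/(1+0.08716) = 1.8397
ρ_SOR = ω* − 1 ≈ 0.8397.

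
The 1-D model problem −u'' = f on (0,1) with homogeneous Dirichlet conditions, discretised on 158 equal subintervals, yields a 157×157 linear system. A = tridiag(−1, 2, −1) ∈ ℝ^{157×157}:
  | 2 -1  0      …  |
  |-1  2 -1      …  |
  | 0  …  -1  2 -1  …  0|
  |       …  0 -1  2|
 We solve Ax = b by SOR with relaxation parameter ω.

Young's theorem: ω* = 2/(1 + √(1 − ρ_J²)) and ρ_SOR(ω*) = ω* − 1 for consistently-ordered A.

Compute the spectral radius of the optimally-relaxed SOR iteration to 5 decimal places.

ρ_SOR = 0.96101

[ρ_J] n=157: ρ(B_J) = cos(π/(n+1)) = cos(π/158) = 0.99980.
√(1−ρ_J²) simplifies to sin(π/158) = 0.019882.
Young: ω* = 2/(1+√(1−ρ_J²)) = 2/(1+0.019882) = 2/1.019882 = 1.96101.
Hence ρ(B_{ω*}) = 1.96101 − 1 = 0.96101.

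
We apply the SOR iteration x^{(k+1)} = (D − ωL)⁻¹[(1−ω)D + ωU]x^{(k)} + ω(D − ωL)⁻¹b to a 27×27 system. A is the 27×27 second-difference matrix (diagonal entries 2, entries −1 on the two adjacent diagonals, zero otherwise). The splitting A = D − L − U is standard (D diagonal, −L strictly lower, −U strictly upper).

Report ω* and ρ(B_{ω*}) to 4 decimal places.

B_J for the 27×27 system has eigenvalues cos(kπ/28); ρ_J = cos(π/28) = 0.9937.
√(1−ρ_J²) = |sin(π/28)| = 0.11196
Then 2/(1+√(1−ρ_J²)) = 2/(1+0.11196); ω* = 2/1.11196 = 1.7986.
ρ_SOR = ω* − 1 = 1.7986 − 1 = 0.7986.

ω* = 1.7986, ρ_SOR = 0.7986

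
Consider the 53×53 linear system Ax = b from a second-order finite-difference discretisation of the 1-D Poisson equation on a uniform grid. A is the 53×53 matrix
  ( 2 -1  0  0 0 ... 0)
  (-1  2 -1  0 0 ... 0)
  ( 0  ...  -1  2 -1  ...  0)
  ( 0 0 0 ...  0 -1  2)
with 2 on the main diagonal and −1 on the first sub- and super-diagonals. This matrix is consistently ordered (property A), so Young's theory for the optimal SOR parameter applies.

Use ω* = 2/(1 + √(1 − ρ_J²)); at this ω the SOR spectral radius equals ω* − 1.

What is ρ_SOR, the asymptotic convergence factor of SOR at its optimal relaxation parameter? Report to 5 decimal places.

[ρ_J] n=53: ρ(B_J) = cos(π/(n+1)) = cos(π/54) = 0.99831.
√(1−ρ_J²) simplifies to sin(π/54) = 0.058145.
So ω* = 2/1.058145 = 1.89010 (Young).
ρ_SOR = ω* − 1 = 1.89010 − 1 = 0.89010.

ρ_SOR = 0.89010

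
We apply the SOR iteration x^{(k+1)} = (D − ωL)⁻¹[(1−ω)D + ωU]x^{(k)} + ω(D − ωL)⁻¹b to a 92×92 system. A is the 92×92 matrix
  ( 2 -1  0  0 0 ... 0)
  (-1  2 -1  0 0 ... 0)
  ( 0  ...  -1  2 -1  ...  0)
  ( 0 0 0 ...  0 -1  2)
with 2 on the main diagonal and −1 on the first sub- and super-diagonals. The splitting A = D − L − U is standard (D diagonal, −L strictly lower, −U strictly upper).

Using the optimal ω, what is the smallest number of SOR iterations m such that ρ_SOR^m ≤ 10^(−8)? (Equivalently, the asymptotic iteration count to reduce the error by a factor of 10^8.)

B_J for the 92×92 system has eigenvalues cos(kπ/93); ρ_J = cos(π/93) = 0.9994295.
√(1 − cos²(π/93)) = sin(π/93) ≈ 0.0337741.
ω* = 2/(1+0.0337741) = 1.9346586
Hence ρ(B_{ω*}) = 1.9346586 − 1 = 0.9346586.
8·ln10 = 18.4207; −ln(0.9346586) = 0.067574; m = ⌈18.4207/0.067574⌉ = ⌈272.600⌉ = 273.

m = 273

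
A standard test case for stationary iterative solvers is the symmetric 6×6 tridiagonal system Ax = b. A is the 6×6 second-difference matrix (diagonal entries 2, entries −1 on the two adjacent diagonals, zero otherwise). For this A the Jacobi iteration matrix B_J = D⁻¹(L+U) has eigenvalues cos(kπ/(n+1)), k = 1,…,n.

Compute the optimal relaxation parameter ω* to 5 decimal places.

ω* = 1.39481

½·tridiag(1,0,1) at n=6: λ_k = cos(kπ/7); max |λ| at k=1 ⇒ ρ_J = cos(π/7) ≈ 0.90097.
root = sin(π/7) = 0.433884  (since 1−cos² = sin²).
ω* = 2 / (1 + 0.433884) = 2 / 1.433884 ≈ 1.39481.
[ρ_SOR] ω* − 1 = 0.39481.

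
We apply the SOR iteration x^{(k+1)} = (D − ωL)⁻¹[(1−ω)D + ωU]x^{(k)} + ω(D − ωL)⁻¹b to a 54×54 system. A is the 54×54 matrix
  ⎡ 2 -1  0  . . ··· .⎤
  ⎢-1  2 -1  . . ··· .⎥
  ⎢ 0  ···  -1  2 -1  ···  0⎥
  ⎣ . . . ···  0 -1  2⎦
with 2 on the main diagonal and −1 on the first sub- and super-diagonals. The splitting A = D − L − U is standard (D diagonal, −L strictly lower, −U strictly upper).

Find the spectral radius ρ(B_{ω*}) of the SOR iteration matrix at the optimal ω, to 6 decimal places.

With n=54, ρ(Jacobi) = cos(π/55) = 0.998369.
1 − cos²(π/55) = sin²(π/55) ⇒ √(1−ρ_J²) = sin(π/55) = 0.0570888.
ω* = 2 / (1 + 0.0570888) = 2 / 1.0570888 ≈ 1.891989.
ρ(B_{ω*}) = ω*−1 = 0.891989

ρ_SOR = 0.891989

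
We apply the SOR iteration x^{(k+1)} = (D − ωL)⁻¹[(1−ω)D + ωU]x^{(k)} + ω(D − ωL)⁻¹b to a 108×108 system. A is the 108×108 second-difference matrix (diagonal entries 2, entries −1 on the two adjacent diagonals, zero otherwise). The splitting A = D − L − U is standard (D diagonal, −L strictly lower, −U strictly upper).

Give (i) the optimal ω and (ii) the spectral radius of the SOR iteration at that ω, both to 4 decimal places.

½·tridiag(1,0,1) at n=108: λ_k = cos(kπ/109); max |λ| at k=1 ⇒ ρ_J = cos(π/109) ≈ 0.9996.
√(1−ρ_J²) = |sin(π/109)| = 0.02882
Then 2/(1+√(1−ρ_J²)) = 2/(1+0.02882); ω* = 2/1.02882 = 1.9440.
ρ_SOR = ω* − 1 = 1.9440 − 1 = 0.9440.

ω* = 1.9440, ρ_SOR = 0.9440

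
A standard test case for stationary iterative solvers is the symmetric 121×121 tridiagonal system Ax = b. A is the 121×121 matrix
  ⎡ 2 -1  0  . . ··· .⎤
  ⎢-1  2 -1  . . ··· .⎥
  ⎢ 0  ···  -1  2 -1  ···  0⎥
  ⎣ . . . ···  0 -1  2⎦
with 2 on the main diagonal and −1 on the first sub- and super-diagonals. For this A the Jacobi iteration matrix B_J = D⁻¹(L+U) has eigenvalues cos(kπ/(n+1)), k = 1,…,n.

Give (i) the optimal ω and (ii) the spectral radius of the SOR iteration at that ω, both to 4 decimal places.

ω* = 1.9498, ρ_SOR = 0.9498

n=121: λ(B_J) = 1 − λ(A)/2 = cos(kπ/122); k=1 gives ρ_J = 0.9997.
√(1−ρ_J²) = |sin(π/122)| = 0.02575
Then 2/(1+√(1−ρ_J²)) = 2/(1+0.02575); ω* = 2/1.02575 = 1.9498.
ρ(B_{ω*}) = ω*−1 = 0.9498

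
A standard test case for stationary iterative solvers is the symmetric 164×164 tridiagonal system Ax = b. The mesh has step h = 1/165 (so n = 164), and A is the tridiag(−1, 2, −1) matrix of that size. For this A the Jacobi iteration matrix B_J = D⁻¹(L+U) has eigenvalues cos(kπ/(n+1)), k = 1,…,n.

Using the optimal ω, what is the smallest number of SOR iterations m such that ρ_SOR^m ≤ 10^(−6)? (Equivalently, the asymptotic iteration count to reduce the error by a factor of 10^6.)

½·tridiag(1,0,1) at n=164: λ_k = cos(kπ/165); max |λ| at k=1 ⇒ ρ_J = cos(π/165) ≈ 0.9998187.
√(1−ρ_J²) = |sin(π/165)| = 0.0190388
ω* = 2/(1 + 0.0190388) = 2/1.0190388 = 1.9626338.
Hence ρ(B_{ω*}) = 1.9626338 − 1 = 0.9626338.
6·ln10 = 13.8155; −ln(0.9626338) = 0.0380822; m = ⌈13.8155/0.0380822⌉ = ⌈362.781⌉ = 363.

m = 363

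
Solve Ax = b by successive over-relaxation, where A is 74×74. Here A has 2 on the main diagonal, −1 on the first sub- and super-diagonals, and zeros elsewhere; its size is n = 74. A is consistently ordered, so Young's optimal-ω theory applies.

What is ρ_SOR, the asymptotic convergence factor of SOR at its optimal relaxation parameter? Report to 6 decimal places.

ρ_SOR = 0.919615

B_J for the 74×74 system has eigenvalues cos(kπ/75); ρ_J = cos(π/75) = 0.999123.
√(1−ρ_J²) = |sin(π/75)| = 0.0418757
ω* = 2/(1 + 0.0418757) = 2/1.0418757 = 1.919615.
ρ_SOR = ω* − 1 = 1.919615 − 1 = 0.919615.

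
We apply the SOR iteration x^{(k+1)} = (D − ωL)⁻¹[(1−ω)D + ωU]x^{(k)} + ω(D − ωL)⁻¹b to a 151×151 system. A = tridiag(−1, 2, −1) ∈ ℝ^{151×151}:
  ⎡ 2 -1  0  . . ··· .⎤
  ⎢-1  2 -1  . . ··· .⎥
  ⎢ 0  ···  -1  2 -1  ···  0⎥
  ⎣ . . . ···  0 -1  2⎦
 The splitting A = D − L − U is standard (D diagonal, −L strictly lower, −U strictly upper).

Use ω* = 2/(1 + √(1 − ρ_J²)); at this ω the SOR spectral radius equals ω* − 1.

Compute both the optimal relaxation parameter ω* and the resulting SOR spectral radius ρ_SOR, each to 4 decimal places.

B_J for the 151×151 system has eigenvalues cos(kπ/152); ρ_J = cos(π/152) = 0.9998.
√(1−ρ_J²) simplifies to sin(π/152) = 0.02067.
ω* = 2/(1 + 0.02067) = 2/1.02067 = 1.9595.
At ω = 1.9595 every |λ(B_ω)| = ω−1, so ρ_SOR = 0.9595.

ω* = 1.9595, ρ_SOR = 0.9595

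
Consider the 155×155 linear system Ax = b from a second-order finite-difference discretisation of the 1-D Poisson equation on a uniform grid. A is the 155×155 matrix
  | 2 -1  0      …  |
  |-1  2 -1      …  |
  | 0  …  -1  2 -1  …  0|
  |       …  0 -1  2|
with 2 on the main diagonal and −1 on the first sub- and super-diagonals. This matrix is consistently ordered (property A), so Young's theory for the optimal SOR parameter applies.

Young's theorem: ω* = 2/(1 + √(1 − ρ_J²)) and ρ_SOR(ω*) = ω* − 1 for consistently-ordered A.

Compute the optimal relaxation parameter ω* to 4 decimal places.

With n=155, ρ(Jacobi) = cos(π/156) = 0.9998.
√(1−ρ_J²) simplifies to sin(π/156) = 0.02014.
So ω* = 2/1.02014 = 1.9605 (Young).
Hence ρ(B_{ω*}) = 1.9605 − 1 = 0.9605.

ω* = 1.9605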